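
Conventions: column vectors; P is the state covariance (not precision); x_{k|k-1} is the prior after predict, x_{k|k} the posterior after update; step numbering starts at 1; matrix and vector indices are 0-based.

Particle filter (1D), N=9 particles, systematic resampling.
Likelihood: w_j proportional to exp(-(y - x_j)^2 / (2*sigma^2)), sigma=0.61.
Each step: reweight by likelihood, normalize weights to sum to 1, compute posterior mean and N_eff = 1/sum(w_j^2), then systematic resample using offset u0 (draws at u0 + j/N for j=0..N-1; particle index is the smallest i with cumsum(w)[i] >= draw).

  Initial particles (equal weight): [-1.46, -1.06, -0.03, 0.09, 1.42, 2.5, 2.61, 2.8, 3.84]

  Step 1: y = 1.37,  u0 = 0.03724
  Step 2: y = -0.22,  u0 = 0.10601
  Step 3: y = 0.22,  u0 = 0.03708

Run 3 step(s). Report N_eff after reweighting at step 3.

N_eff = 7.5889

step 1: w=[0.0000, 0.0002, 0.0463, 0.0714, 0.6429, 0.1160, 0.0817, 0.0413, 0.0002]  mean=1.5373  Neff=2.2606  idx=[2, 4, 4, 4, 4, 4, 4, 5, 6]
step 2: w=[0.8549, 0.0242, 0.0242, 0.0242, 0.0242, 0.0242, 0.0242, 0.0000, 0.0000]  mean=0.1805  Neff=1.3618  idx=[0, 0, 0, 0, 0, 0, 0, 2, 6]
step 3: w=[0.1367, 0.1367, 0.1367, 0.1367, 0.1367, 0.1367, 0.1367, 0.0215, 0.0215]  mean=0.0323  Neff=7.5889  idx=[0, 1, 1, 2, 3, 4, 5, 5, 6]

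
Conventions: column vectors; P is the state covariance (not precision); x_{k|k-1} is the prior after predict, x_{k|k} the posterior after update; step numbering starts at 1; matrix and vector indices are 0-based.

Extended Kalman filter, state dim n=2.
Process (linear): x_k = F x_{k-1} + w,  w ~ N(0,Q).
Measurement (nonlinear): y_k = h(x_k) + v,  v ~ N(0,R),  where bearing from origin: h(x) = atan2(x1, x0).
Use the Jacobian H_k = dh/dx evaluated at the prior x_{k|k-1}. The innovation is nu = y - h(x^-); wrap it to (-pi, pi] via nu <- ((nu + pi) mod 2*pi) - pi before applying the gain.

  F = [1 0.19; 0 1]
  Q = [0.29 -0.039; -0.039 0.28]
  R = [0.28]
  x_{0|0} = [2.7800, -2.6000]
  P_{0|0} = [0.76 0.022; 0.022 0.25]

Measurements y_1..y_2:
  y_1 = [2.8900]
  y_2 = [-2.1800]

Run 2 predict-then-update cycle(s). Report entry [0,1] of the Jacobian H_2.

step 1: x^-=[2.2860, -2.6000]  P^-=[1.0674 0.0305; 0.0305 0.5300]  H_jac=[0.2169 0.1907]  S=[0.3520]  K=[0.6743; 0.3059]  nu=[-2.5436]  x^+=[0.5710, -3.3782]  P^+=[0.9073 -0.0421; -0.0421 0.4970]
step 2: x^-=[-0.0709, -3.3782]  P^-=[1.1993 0.0133; 0.0133 0.7770]  H_jac=[0.2959 -0.0062]  S=[0.3850]  K=[0.9215; -0.0023]  nu=[-0.5882]  x^+=[-0.6130, -3.3768]  P^+=[0.8724 0.0141; 0.0141 0.7770]

H_jac[0,1] = -0.0062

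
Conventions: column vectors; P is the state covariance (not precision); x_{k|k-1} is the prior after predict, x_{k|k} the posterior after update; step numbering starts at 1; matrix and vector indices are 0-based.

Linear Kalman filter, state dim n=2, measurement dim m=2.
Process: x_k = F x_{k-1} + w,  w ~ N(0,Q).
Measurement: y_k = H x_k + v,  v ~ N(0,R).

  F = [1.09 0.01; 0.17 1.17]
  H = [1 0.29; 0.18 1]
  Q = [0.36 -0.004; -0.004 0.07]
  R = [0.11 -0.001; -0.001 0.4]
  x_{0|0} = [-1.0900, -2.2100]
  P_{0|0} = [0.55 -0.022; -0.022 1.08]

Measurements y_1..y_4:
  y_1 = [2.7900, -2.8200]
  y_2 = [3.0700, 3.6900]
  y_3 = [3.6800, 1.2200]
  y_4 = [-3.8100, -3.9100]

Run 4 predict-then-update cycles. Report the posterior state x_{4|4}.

x_post = [-2.2132, -0.8766]

step 1: x^-=[-1.2102, -2.7710]  P^-=[1.0131 0.0825; 0.0825 1.5556]  S=[1.3017 0.7192; 0.7192 2.0181]  K=[0.9017 -0.1901; -0.0250 0.7871]  nu=[4.8038, 0.1688]  x^+=[3.0892, -2.7581]  P^+=[0.1284 -0.1001; -0.1001 0.3329]
step 2: x^-=[3.3396, -2.7018]  P^-=[0.5104 -0.1041; -0.1041 0.4896]  S=[0.6012 0.1233; 0.1233 0.8686]  K=[0.8257 -0.1313; -0.0496 0.5491]  nu=[0.5139, 5.7907]  x^+=[3.0037, 0.4522]  P^+=[0.1123 -0.0736; -0.0736 0.2329]
step 3: x^-=[3.2785, 1.0397]  P^-=[0.4918 -0.0744; -0.0744 0.3628]  S=[0.5892 0.1145; 0.1145 0.7520]  K=[0.8187 -0.1058; -0.0391 0.4706]  nu=[0.1000, -0.4099]  x^+=[3.4037, 0.8429]  P^+=[0.1083 -0.0627; -0.0627 0.1996]
step 4: x^-=[3.7185, 1.5649]  P^-=[0.4874 -0.0616; -0.0616 0.3214]  S=[0.5887 0.1151; 0.1151 0.7150]  K=[0.8161 -0.0949; -0.0322 0.4392]  nu=[-7.9823, -6.1442]  x^+=[-2.2132, -0.8766]  P^+=[0.1067 -0.0580; -0.0580 0.1861]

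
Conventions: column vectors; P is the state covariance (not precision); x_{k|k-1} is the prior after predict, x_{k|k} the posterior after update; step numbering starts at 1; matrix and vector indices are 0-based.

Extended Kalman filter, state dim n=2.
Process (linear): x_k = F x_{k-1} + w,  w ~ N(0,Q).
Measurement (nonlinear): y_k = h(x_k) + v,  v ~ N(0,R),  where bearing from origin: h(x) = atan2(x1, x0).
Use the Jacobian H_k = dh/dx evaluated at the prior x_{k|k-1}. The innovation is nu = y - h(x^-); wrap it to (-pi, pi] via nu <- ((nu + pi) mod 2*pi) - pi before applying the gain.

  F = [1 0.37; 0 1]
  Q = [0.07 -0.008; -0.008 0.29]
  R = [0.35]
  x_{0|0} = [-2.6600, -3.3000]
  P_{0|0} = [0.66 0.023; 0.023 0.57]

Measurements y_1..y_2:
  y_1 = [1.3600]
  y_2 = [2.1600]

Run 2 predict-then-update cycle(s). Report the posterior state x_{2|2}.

x_post = [-5.3508, -2.1345]

step 1: x^-=[-3.8810, -3.3000]  P^-=[0.8251 0.2259; 0.2259 0.8600]  H_jac=[0.1272 -0.1495]  S=[0.3740]  K=[0.1902; -0.2671]  nu=[-2.4863]  x^+=[-4.3539, -2.6360]  P^+=[0.8115 0.2449; 0.2449 0.8333]
step 2: x^-=[-5.3292, -2.6360]  P^-=[1.1768 0.5452; 0.5452 1.1233]  H_jac=[0.0746 -0.1508]  S=[0.3698]  K=[0.0150; -0.3480]  nu=[-1.4409]  x^+=[-5.3508, -2.1345]  P^+=[1.1767 0.5472; 0.5472 1.0785]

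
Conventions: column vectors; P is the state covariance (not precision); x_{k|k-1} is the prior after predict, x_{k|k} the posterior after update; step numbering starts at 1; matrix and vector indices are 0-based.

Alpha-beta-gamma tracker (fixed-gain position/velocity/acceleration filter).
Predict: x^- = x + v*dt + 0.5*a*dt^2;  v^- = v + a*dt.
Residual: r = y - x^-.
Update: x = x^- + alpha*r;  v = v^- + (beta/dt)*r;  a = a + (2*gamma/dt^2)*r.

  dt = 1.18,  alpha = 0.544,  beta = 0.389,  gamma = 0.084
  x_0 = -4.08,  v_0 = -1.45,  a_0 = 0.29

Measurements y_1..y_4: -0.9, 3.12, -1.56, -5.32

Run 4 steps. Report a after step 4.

a_post = -0.6397

step 1: x_pred=-5.5891  r=4.6891  x^+=-3.0382  v^+=0.4380  a^+=0.8558
step 2: x_pred=-1.9256  r=5.0456  x^+=0.8192  v^+=3.1111  a^+=1.4645
step 3: x_pred=5.5100  r=-7.0700  x^+=1.6639  v^+=2.5086  a^+=0.6115
step 4: x_pred=5.0498  r=-10.3698  x^+=-0.5914  v^+=-0.1883  a^+=-0.6397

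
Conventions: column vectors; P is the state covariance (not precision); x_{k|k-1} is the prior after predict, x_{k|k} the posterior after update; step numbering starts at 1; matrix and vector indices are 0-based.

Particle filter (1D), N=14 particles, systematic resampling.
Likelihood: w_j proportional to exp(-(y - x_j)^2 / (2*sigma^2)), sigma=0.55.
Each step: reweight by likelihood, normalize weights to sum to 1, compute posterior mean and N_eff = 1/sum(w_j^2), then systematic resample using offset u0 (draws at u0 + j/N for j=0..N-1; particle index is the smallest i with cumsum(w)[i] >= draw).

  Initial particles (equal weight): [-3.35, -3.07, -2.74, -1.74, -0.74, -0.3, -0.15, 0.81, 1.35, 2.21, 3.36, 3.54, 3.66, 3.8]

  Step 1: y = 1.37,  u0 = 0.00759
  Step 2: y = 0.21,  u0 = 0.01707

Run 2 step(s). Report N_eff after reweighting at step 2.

step 1: w=[0.0000, 0.0000, 0.0000, 0.0000, 0.0003, 0.0051, 0.0113, 0.3068, 0.5149, 0.1605, 0.0007, 0.0002, 0.0001, 0.0000]  mean=1.2985  Neff=2.5966  idx=[6, 7, 7, 7, 7, 8, 8, 8, 8, 8, 8, 8, 9, 9]
step 2: w=[0.2106, 0.1439, 0.1439, 0.1439, 0.1439, 0.0304, 0.0304, 0.0304, 0.0304, 0.0304, 0.0304, 0.0304, 0.0004, 0.0004]  mean=0.7239  Neff=7.4817  idx=[0, 0, 0, 1, 1, 2, 2, 3, 3, 4, 4, 5, 7, 10]

N_eff = 7.4817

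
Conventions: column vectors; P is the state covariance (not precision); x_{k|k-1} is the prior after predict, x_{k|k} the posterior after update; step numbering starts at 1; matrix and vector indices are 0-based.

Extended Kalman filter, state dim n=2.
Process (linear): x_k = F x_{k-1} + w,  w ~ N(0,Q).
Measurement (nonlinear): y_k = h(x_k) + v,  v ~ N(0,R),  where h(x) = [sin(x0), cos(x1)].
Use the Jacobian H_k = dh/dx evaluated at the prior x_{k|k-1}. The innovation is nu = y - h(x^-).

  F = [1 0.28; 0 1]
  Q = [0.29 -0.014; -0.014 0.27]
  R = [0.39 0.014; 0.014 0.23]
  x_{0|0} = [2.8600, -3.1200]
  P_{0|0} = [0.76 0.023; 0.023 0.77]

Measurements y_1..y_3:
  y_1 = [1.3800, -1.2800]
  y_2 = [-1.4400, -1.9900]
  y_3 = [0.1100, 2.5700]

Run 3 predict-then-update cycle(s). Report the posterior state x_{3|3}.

step 1: x^-=[1.9864, -3.1200]  P^-=[1.1232 0.2246; 0.2246 1.0400]  H_jac=[-0.4037 0.0000; 0.0000 0.0216]  S=[0.5731 0.0120; 0.0120 0.2305]  K=[-0.7926 0.0625; -0.1605 0.1058]  nu=[0.4651, -0.2802]  x^+=[1.6002, -3.2243]  P^+=[0.7635 0.1513; 0.1513 1.0231]
step 2: x^-=[0.6974, -3.2243]  P^-=[1.2184 0.4238; 0.4238 1.2931]  H_jac=[0.7665 0.0000; 0.0000 -0.0826]  S=[1.1059 -0.0128; -0.0128 0.2388]  K=[0.8434 -0.1013; 0.2887 -0.4317]  nu=[-2.0822, -0.9934]  x^+=[-0.9581, -3.3966]  P^+=[0.4273 0.1390; 0.1390 1.1532]
step 3: x^-=[-1.9091, -3.3966]  P^-=[0.8855 0.4479; 0.4479 1.4232]  H_jac=[-0.3319 0.0000; 0.0000 -0.2523]  S=[0.4875 0.0515; 0.0515 0.3206]  K=[-0.5754 -0.2601; -0.1898 -1.0895]  nu=[1.0533, 3.5377]  x^+=[-3.4351, -7.4508]  P^+=[0.6870 0.2690; 0.2690 1.0038]

x_post = [-3.4351, -7.4508]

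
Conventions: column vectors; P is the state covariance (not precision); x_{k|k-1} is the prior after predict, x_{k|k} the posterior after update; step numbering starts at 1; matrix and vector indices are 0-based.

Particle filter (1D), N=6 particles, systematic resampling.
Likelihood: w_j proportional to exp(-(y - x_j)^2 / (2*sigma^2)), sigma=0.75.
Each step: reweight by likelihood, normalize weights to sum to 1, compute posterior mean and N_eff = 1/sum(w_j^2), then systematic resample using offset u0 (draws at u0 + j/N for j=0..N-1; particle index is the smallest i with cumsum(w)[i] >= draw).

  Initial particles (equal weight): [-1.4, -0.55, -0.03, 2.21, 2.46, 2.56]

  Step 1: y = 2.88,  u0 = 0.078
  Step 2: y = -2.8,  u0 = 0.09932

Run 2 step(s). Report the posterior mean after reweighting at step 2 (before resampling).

post_mean = 2.2445

step 1: w=[0.0000, 0.0000, 0.0002, 0.2751, 0.3504, 0.3743]  mean=2.4281  Neff=2.9538  idx=[3, 3, 4, 4, 5, 5]
step 2: w=[0.4379, 0.4379, 0.0447, 0.0447, 0.0174, 0.0174]  mean=2.2445  Neff=2.5764  idx=[0, 0, 0, 1, 1, 3]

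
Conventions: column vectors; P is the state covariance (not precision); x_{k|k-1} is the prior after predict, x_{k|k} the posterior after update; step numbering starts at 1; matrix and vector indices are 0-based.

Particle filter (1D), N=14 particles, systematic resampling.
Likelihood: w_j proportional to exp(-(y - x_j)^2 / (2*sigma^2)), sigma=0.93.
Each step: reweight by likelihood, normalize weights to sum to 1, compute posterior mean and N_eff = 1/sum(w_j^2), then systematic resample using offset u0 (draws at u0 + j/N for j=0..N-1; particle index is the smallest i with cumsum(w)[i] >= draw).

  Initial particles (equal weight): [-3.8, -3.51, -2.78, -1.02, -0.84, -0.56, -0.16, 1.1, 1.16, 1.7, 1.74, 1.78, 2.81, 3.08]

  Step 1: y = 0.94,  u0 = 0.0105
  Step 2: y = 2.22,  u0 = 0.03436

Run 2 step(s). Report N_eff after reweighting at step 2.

step 1: w=[0.0000, 0.0000, 0.0001, 0.0206, 0.0304, 0.0517, 0.0943, 0.1869, 0.1845, 0.1359, 0.1310, 0.1262, 0.0251, 0.0134]  mean=1.1244  Neff=7.4496  idx=[3, 5, 6, 7, 7, 7, 8, 8, 9, 9, 10, 10, 11, 11]
step 2: w=[0.0003, 0.0015, 0.0049, 0.0621, 0.0621, 0.0621, 0.0670, 0.0670, 0.1097, 0.1097, 0.1122, 0.1122, 0.1147, 0.1147]  mean=1.5301  Neff=10.4047  idx=[3, 4, 5, 6, 7, 8, 9, 9, 10, 11, 11, 12, 13, 13]

N_eff = 10.4047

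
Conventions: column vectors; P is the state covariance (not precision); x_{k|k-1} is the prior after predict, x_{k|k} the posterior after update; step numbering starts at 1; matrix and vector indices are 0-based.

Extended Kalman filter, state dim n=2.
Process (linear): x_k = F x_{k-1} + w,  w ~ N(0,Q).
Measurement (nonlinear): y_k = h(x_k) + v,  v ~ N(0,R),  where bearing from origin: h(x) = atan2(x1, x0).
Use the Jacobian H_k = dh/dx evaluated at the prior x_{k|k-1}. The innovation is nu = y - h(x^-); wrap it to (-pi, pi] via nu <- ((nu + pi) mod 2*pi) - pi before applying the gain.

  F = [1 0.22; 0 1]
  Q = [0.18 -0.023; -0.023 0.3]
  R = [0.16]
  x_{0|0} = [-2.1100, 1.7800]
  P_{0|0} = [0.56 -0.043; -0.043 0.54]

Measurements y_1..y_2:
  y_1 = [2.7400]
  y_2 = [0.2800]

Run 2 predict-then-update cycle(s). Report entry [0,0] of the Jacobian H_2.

step 1: x^-=[-1.7184, 1.7800]  P^-=[0.7472 0.0528; 0.0528 0.8400]  H_jac=[-0.2908 -0.2807]  S=[0.2980]  K=[-0.7789; -0.8428]  nu=[0.4014]  x^+=[-2.0310, 1.4417]  P^+=[0.5664 -0.1428; -0.1428 0.6283]
step 2: x^-=[-1.7139, 1.4417]  P^-=[0.7140 -0.0276; -0.0276 0.9283]  H_jac=[-0.2874 -0.3417]  S=[0.3220]  K=[-0.6082; -0.9606]  nu=[-2.1622]  x^+=[-0.3989, 3.5187]  P^+=[0.5949 -0.2157; -0.2157 0.6312]

H_jac[0,0] = -0.2874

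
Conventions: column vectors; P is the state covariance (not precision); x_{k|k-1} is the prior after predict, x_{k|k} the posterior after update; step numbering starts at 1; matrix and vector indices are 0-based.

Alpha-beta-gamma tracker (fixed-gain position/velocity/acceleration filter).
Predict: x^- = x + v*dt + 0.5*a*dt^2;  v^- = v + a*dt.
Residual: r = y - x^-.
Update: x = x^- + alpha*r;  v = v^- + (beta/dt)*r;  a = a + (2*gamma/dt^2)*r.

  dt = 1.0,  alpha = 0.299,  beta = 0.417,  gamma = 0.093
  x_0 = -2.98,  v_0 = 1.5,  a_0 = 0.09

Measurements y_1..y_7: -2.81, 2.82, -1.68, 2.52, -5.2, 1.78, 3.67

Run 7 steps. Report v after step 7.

v_post = 0.0085

step 1: x_pred=-1.4350  r=-1.3750  x^+=-1.8461  v^+=1.0166  a^+=-0.1657
step 2: x_pred=-0.9124  r=3.7324  x^+=0.2036  v^+=2.4073  a^+=0.5285
step 3: x_pred=2.8751  r=-4.5551  x^+=1.5131  v^+=1.0363  a^+=-0.3188
step 4: x_pred=2.3900  r=0.1300  x^+=2.4289  v^+=0.7717  a^+=-0.2946
step 5: x_pred=3.0533  r=-8.2533  x^+=0.5855  v^+=-2.9645  a^+=-1.8297
step 6: x_pred=-3.2938  r=5.0738  x^+=-1.7768  v^+=-2.6784  a^+=-0.8860
step 7: x_pred=-4.8982  r=8.5682  x^+=-2.3363  v^+=0.0085  a^+=0.7077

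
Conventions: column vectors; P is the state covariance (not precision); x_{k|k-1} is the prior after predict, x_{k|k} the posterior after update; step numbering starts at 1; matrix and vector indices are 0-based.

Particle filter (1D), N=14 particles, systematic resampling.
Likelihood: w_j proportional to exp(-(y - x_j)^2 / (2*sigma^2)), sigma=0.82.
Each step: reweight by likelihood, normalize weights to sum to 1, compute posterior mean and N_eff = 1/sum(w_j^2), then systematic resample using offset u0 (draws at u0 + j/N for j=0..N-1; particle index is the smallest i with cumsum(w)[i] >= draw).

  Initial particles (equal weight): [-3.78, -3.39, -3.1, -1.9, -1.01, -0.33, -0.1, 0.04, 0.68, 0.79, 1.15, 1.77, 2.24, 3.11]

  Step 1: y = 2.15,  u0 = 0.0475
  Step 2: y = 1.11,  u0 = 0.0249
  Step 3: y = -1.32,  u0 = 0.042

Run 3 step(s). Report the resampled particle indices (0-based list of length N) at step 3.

resampled_idx = [0, 0, 0, 0, 1, 1, 1, 1, 2, 2, 3, 4, 5, 6]

step 1: w=[0.0000, 0.0000, 0.0000, 0.0000, 0.0002, 0.0030, 0.0068, 0.0107, 0.0591, 0.0744, 0.1400, 0.2645, 0.2927, 0.1484]  mean=1.8441  Neff=4.8423  idx=[8, 9, 10, 10, 11, 11, 11, 11, 12, 12, 12, 12, 13, 13]
step 2: w=[0.1045, 0.1111, 0.1198, 0.1198, 0.0867, 0.0867, 0.0867, 0.0867, 0.0464, 0.0464, 0.0464, 0.0464, 0.0061, 0.0061]  mean=1.5023  Neff=11.0197  idx=[0, 0, 1, 2, 2, 3, 3, 4, 5, 6, 7, 8, 9, 11]
step 3: w=[0.2761, 0.2761, 0.1972, 0.0579, 0.0579, 0.0579, 0.0579, 0.0045, 0.0045, 0.0045, 0.0045, 0.0004, 0.0004, 0.0004]  mean=0.8320  Neff=4.8830  idx=[0, 0, 0, 0, 1, 1, 1, 1, 2, 2, 3, 4, 5, 6]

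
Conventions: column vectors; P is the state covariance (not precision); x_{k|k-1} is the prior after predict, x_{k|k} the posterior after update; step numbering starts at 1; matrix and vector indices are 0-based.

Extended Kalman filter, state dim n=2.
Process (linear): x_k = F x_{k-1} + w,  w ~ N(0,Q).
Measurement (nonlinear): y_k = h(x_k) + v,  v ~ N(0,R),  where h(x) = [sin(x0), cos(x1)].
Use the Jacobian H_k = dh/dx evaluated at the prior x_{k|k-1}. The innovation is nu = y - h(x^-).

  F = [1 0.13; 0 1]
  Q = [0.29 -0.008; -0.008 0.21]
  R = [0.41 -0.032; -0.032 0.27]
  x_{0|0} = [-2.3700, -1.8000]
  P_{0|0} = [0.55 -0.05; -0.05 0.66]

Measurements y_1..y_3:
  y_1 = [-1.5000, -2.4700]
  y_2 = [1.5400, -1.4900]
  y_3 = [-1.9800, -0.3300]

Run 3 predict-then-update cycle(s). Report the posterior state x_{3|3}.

x_post = [-2.5122, -3.5015]

step 1: x^-=[-2.6040, -1.8000]  P^-=[0.8382 0.0278; 0.0278 0.8700]  H_jac=[-0.8589 0.0000; 0.0000 0.9738]  S=[1.0284 -0.0553; -0.0553 1.0951]  K=[-0.7006 -0.0106; 0.0184 0.7746]  nu=[-0.9879, -2.2428]  x^+=[-1.8880, -3.5555]  P^+=[0.3340 0.0201; 0.0201 0.2142]
step 2: x^-=[-2.3502, -3.5555]  P^-=[0.6329 0.0399; 0.0399 0.4242]  H_jac=[-0.7029 0.0000; 0.0000 -0.4022]  S=[0.7226 -0.0207; -0.0207 0.3386]  K=[-0.6180 -0.0852; -0.0534 -0.5070]  nu=[2.2513, -0.5744]  x^+=[-3.6925, -3.3843]  P^+=[0.3566 0.0080; 0.0080 0.3362]
step 3: x^-=[-4.1325, -3.3843]  P^-=[0.6544 0.0437; 0.0437 0.5462]  H_jac=[-0.5479 0.0000; 0.0000 -0.2404]  S=[0.6065 -0.0262; -0.0262 0.3016]  K=[-0.5950 -0.0866; -0.0586 -0.4404]  nu=[-2.8165, 0.6407]  x^+=[-2.5122, -3.5015]  P^+=[0.4401 0.0181; 0.0181 0.4869]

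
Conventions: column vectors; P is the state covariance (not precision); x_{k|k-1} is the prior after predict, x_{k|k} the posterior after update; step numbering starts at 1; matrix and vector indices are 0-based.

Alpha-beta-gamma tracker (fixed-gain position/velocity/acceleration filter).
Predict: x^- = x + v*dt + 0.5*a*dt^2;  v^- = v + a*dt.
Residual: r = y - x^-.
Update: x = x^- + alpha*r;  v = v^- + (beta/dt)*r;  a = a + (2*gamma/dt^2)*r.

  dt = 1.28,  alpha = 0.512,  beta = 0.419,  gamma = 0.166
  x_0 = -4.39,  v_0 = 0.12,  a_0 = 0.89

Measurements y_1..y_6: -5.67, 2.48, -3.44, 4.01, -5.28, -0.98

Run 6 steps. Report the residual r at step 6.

resid = 2.1842

step 1: x_pred=-3.5073  r=-2.1627  x^+=-4.6146  v^+=0.5513  a^+=0.4518
step 2: x_pred=-3.5389  r=6.0189  x^+=-0.4572  v^+=3.0998  a^+=1.6714
step 3: x_pred=4.8797  r=-8.3197  x^+=0.6200  v^+=2.5158  a^+=-0.0145
step 4: x_pred=3.8284  r=0.1816  x^+=3.9214  v^+=2.5567  a^+=0.0223
step 5: x_pred=7.2123  r=-12.4923  x^+=0.8162  v^+=-1.5039  a^+=-2.5090
step 6: x_pred=-3.1642  r=2.1842  x^+=-2.0459  v^+=-4.0005  a^+=-2.0664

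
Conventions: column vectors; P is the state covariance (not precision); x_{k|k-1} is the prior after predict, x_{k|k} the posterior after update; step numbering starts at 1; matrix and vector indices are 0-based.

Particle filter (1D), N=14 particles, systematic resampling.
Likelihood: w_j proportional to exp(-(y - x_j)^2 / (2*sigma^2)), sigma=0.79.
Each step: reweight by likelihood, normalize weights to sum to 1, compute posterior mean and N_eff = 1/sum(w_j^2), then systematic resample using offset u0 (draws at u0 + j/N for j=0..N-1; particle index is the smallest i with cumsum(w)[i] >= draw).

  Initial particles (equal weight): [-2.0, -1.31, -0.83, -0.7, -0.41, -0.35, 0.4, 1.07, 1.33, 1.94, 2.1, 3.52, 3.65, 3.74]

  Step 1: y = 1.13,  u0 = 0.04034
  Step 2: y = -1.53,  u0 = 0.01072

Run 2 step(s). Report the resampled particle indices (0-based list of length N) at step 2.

step 1: w=[0.0001, 0.0020, 0.0111, 0.0165, 0.0361, 0.0417, 0.1574, 0.2405, 0.2336, 0.1426, 0.1135, 0.0025, 0.0015, 0.0010]  mean=1.1108  Neff=5.7535  idx=[4, 6, 6, 6, 7, 7, 7, 8, 8, 8, 9, 9, 10, 10]
step 2: w=[0.6835, 0.0944, 0.0944, 0.0944, 0.0083, 0.0083, 0.0083, 0.0027, 0.0027, 0.0027, 0.0001, 0.0001, 0.0000, 0.0000]  mean=-0.1290  Neff=2.0239  idx=[0, 0, 0, 0, 0, 0, 0, 0, 0, 0, 1, 2, 2, 3]

resampled_idx = [0, 0, 0, 0, 0, 0, 0, 0, 0, 0, 1, 2, 2, 3]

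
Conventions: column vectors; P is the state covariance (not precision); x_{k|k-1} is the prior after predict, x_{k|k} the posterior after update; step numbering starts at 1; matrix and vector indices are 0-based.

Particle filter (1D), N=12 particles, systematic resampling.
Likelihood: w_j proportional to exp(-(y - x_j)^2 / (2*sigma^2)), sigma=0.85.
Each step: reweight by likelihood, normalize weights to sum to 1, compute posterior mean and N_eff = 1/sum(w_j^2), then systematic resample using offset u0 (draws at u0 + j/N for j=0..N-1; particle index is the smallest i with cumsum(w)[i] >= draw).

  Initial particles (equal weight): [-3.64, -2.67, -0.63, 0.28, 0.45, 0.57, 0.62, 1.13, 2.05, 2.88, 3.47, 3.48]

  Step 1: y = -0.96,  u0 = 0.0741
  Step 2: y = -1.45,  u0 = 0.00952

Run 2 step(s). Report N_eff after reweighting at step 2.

step 1: w=[0.0033, 0.0632, 0.4437, 0.1651, 0.1209, 0.0947, 0.0850, 0.0233, 0.0009, 0.0000, 0.0000, 0.0000]  mean=-0.2249  Neff=3.8548  idx=[2, 2, 2, 2, 2, 2, 3, 3, 4, 5, 6, 7]
step 2: w=[0.1487, 0.1487, 0.1487, 0.1487, 0.1487, 0.1487, 0.0298, 0.0298, 0.0195, 0.0141, 0.0122, 0.0024]  mean=-0.5184  Neff=7.3973  idx=[0, 0, 1, 1, 2, 2, 3, 3, 4, 5, 5, 7]

N_eff = 7.3973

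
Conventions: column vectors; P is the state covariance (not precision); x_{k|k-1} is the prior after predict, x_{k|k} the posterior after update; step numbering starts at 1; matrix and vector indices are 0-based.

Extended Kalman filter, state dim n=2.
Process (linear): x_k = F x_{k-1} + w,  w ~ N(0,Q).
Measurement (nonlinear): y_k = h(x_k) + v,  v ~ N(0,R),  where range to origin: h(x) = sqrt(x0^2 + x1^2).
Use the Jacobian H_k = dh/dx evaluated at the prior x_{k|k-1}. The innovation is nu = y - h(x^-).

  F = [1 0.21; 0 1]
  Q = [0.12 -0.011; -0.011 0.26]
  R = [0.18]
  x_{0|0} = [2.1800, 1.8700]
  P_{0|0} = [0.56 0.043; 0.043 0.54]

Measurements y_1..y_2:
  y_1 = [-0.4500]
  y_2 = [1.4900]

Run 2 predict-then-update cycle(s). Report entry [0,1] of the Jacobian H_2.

H_jac[0,1] = -0.4371

step 1: x^-=[2.5727, 1.8700]  P^-=[0.7219 0.1454; 0.1454 0.8000]  H_jac=[0.8089 0.5880]  S=[1.0672]  K=[0.6273; 0.5510]  nu=[-3.6305]  x^+=[0.2954, -0.1303]  P^+=[0.3020 -0.2234; -0.2234 0.4760]
step 2: x^-=[0.2680, -0.1303]  P^-=[0.3491 -0.1344; -0.1344 0.7360]  H_jac=[0.8994 -0.4371]  S=[0.7088]  K=[0.5259; -0.6245]  nu=[1.1920]  x^+=[0.8950, -0.8747]  P^+=[0.1531 0.0984; 0.0984 0.4596]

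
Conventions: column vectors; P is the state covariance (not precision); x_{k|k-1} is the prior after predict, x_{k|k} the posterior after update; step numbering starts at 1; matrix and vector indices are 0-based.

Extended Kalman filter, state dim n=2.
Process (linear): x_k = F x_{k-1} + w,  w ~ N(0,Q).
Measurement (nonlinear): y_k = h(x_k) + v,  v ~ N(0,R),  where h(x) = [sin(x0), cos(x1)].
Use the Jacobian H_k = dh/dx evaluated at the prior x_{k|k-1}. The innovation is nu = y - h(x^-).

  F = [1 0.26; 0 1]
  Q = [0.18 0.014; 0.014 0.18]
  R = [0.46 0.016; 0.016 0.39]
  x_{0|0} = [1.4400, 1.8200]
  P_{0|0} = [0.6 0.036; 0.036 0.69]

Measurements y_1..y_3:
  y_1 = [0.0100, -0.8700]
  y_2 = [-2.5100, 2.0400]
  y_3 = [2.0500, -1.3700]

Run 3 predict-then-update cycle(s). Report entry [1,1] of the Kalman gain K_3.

step 1: x^-=[1.9132, 1.8200]  P^-=[0.8454 0.2294; 0.2294 0.8700]  H_jac=[-0.3358 0.0000; 0.0000 -0.9691]  S=[0.5553 0.0906; 0.0906 1.2071]  K=[-0.4870 -0.1476; -0.0250 -0.6966]  nu=[-0.9320, -0.6234]  x^+=[2.4591, 2.2775]  P^+=[0.6743 0.0674; 0.0674 0.2807]
step 2: x^-=[3.0513, 2.2775]  P^-=[0.9084 0.1544; 0.1544 0.4607]  H_jac=[-0.9959 0.0000; 0.0000 -0.7605]  S=[1.3610 0.1330; 0.1330 0.6565]  K=[-0.6603 -0.0452; -0.0621 -0.5212]  nu=[-2.6002, 2.6894]  x^+=[4.6467, 1.0374]  P^+=[0.3057 0.0371; 0.0371 0.2686]
step 3: x^-=[4.9164, 1.0374]  P^-=[0.5231 0.1209; 0.1209 0.4486]  H_jac=[0.2026 0.0000; 0.0000 -0.8611]  S=[0.4815 -0.0051; -0.0051 0.7226]  K=[0.2187 -0.1425; 0.0452 -0.5342]  nu=[3.0293, -1.8785]  x^+=[5.8465, 2.1779]  P^+=[0.4851 0.0605; 0.0605 0.2411]

K[1,1] = -0.5342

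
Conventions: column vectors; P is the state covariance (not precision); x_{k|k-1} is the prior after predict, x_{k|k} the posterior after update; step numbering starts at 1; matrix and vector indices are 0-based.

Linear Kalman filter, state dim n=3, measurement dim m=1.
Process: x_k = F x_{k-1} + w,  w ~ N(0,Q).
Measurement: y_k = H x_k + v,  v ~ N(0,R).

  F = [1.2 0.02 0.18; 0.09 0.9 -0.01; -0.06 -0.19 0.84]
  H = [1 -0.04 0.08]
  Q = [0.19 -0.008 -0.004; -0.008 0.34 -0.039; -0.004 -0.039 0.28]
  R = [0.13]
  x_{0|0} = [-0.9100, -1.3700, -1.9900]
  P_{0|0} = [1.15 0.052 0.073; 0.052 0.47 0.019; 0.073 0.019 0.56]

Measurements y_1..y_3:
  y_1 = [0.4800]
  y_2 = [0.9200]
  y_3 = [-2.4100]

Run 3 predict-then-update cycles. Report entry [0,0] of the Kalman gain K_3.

step 1: x^-=[-1.4776, -1.2950, -1.3567]  P^-=[1.8985 0.1833 0.0566; 0.1833 0.7380 -0.1140; 0.0566 -0.1140 0.6840]  S=[2.0292]  K=[0.9342; 0.0713; 0.0571]  nu=[2.0143]  x^+=[0.4042, -1.1514, -1.2416]  P^+=[0.1275 0.0482 -0.0517; 0.0482 0.7277 -0.1223; -0.0517 -0.1223 0.6774]
step 2: x^-=[0.2385, -0.9875, -0.8485]  P^-=[0.3750 0.0497 0.0261; 0.0497 0.9406 -0.2699; 0.0261 -0.2699 0.8300]  S=[0.5137]  K=[0.7301; -0.0184; 0.2010]  nu=[0.7098]  x^+=[0.7568, -1.0006, -0.7058]  P^+=[0.1011 0.0567 -0.0493; 0.0567 0.9405 -0.2680; -0.0493 -0.2680 0.8093]
step 3: x^-=[0.7611, -0.8253, -0.4482]  P^-=[0.3417 0.0361 0.0500; 0.0361 1.1168 -0.4180; 0.0500 -0.4180 0.9771]  S=[0.4875]  K=[0.7061; -0.0861; 0.2972]  nu=[-3.1683]  x^+=[-1.4761, -0.5525, -1.3897]  P^+=[0.0986 0.0658 -0.0523; 0.0658 1.1132 -0.4056; -0.0523 -0.4056 0.9341]

K[0,0] = 0.7061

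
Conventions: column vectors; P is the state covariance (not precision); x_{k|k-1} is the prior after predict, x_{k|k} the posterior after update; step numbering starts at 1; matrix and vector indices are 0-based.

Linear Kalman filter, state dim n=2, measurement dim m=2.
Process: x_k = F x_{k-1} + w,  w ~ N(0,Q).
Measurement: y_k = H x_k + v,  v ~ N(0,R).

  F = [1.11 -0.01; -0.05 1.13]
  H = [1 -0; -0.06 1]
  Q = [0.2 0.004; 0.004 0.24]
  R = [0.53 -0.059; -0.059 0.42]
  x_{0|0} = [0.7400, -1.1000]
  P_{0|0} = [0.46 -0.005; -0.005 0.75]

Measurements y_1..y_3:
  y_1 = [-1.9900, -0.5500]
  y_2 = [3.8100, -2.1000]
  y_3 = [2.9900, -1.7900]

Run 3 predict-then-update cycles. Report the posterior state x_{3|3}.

x_post = [2.3791, -1.6718]

step 1: x^-=[0.8324, -1.2800]  P^-=[0.7670 -0.0363; -0.0363 1.1994]  S=[1.2970 -0.1413; -0.1413 1.6265]  K=[0.5914 0.0008; 0.0530 0.7433]  nu=[-2.8224, 0.7799]  x^+=[-0.8363, -0.8498]  P^+=[0.3134 -0.0158; -0.0158 0.3081]
step 2: x^-=[-0.9197, -0.9185]  P^-=[0.5865 -0.0367; -0.0367 0.6360]  S=[1.1165 -0.1308; -0.1308 1.0625]  K=[0.5250 -0.0030; 0.0381 0.6054]  nu=[4.7297, -1.2367]  x^+=[1.5669, -1.4869]  P^+=[0.2784 -0.0155; -0.0155 0.2511]
step 3: x^-=[1.7541, -1.7585]  P^-=[0.5434 -0.0338; -0.0338 0.5630]  S=[1.0734 -0.1254; -0.1254 0.9890]  K=[0.5059 -0.0030; 0.0358 0.5759]  nu=[1.2359, 0.0738]  x^+=[2.3791, -1.6718]  P^+=[0.2683 -0.0150; -0.0150 0.2388]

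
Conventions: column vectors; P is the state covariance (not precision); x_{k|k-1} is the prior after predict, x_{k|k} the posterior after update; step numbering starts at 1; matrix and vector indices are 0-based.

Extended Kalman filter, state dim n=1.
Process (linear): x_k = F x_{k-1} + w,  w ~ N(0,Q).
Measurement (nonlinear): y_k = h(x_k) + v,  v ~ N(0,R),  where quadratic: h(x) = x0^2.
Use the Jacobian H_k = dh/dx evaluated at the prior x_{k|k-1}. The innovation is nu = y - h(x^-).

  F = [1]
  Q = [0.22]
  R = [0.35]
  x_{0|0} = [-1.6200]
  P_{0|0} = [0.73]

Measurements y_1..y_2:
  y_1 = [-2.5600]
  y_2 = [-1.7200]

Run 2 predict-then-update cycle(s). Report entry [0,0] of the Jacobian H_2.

H_jac[0,0] = -0.1483

step 1: x^-=[-1.6200]  P^-=[0.9500]  H_jac=[-3.2400]  S=[10.3227]  K=[-0.2982]  nu=[-5.1844]  x^+=[-0.0741]  P^+=[0.0322]
step 2: x^-=[-0.0741]  P^-=[0.2522]  H_jac=[-0.1483]  S=[0.3555]  K=[-0.1052]  nu=[-1.7255]  x^+=[0.1073]  P^+=[0.2483]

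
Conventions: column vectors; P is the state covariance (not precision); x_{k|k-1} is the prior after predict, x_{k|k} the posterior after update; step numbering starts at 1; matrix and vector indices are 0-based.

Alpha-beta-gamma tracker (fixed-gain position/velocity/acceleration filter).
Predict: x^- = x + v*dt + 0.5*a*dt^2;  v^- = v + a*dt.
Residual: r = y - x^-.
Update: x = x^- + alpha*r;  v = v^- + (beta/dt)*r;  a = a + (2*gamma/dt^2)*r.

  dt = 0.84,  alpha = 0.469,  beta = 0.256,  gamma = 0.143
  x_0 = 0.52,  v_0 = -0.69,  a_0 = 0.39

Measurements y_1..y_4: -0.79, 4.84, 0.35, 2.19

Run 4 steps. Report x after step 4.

step 1: x_pred=0.0780  r=-0.8680  x^+=-0.3291  v^+=-0.6269  a^+=0.0382
step 2: x_pred=-0.8422  r=5.6822  x^+=1.8227  v^+=1.1369  a^+=2.3414
step 3: x_pred=3.6037  r=-3.2537  x^+=2.0777  v^+=2.1120  a^+=1.0225
step 4: x_pred=4.2126  r=-2.0226  x^+=3.2640  v^+=2.3545  a^+=0.2027

x_post = 3.2640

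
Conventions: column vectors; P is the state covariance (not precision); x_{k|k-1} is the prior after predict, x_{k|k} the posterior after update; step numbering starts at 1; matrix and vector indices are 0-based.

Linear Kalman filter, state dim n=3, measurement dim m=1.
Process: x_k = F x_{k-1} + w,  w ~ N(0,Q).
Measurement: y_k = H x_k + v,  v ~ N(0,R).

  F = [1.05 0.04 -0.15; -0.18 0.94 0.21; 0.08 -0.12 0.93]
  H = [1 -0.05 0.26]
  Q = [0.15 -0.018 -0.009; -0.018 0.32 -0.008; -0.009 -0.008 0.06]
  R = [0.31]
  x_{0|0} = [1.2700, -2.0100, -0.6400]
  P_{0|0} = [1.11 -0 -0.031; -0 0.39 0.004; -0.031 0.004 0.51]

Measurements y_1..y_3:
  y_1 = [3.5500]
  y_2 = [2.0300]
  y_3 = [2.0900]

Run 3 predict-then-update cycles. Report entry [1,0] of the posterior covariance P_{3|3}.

P_post[1,0] = -0.0171

step 1: x^-=[1.3491, -2.2524, -0.2524]  P^-=[1.3956 -0.2374 -0.0185; -0.2374 0.7270 0.0397; -0.0185 0.0397 0.5083]  S=[1.7549]  K=[0.7993; -0.1501; 0.0637]  nu=[2.1539]  x^+=[3.0707, -2.5757, -0.1153]  P^+=[0.2745 -0.0268 -0.1078; -0.0268 0.6874 0.0565; -0.1078 0.0565 0.5012]
step 2: x^-=[3.1385, -2.9981, 0.4475]  P^-=[0.4960 -0.1203 -0.1567; -0.1203 0.9979 0.0700; -0.1567 0.0700 0.4770]  S=[0.7694]  K=[0.5995; -0.1975; -0.0470]  nu=[-1.3748]  x^+=[2.3144, -2.7266, 0.5121]  P^+=[0.2195 -0.0292 -0.1350; -0.0292 0.9679 0.0628; -0.1350 0.0628 0.4753]
step 3: x^-=[2.2442, -2.8720, 0.9886]  P^-=[0.4435 -0.1084 -0.1847; -0.1084 1.2482 0.0433; -0.1847 0.0433 0.4529]  S=[0.7010]  K=[0.5720; -0.2276; -0.0986]  nu=[-0.5549]  x^+=[1.9268, -2.7457, 1.0433]  P^+=[0.2142 -0.0171 -0.1452; -0.0171 1.2119 0.0276; -0.1452 0.0276 0.4461]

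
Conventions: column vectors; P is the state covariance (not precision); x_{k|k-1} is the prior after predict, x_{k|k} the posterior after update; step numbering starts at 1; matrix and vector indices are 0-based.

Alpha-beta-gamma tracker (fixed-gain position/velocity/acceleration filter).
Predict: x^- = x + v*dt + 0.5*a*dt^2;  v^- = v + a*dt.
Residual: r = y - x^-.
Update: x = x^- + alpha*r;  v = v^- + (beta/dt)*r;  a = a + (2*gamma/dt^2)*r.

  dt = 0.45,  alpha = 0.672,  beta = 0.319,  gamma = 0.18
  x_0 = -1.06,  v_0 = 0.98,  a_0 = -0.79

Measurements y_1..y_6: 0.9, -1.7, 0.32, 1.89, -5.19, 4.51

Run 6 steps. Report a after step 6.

step 1: x_pred=-0.6990  r=1.5990  x^+=0.3755  v^+=1.7580  a^+=2.0526
step 2: x_pred=1.3745  r=-3.0745  x^+=-0.6916  v^+=0.5022  a^+=-3.4131
step 3: x_pred=-0.8111  r=1.1311  x^+=-0.0510  v^+=-0.2318  a^+=-1.4022
step 4: x_pred=-0.2973  r=2.1873  x^+=1.1726  v^+=0.6878  a^+=2.4864
step 5: x_pred=1.7338  r=-6.9238  x^+=-2.9190  v^+=-3.1016  a^+=-9.8227
step 6: x_pred=-5.3092  r=9.8192  x^+=1.2893  v^+=-0.5610  a^+=7.6338

a_post = 7.6338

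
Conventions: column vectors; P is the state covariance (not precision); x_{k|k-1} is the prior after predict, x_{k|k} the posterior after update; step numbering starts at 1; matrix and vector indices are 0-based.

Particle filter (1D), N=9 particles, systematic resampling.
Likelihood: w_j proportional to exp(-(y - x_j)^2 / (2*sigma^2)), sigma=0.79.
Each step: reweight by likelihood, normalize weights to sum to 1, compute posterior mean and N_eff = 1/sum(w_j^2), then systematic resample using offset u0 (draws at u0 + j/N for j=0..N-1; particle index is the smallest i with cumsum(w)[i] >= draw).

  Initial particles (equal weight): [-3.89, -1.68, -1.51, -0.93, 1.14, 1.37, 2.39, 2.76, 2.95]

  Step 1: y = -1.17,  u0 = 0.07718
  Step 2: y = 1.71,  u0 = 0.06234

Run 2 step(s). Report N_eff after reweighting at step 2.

N_eff = 3.5620

step 1: w=[0.0010, 0.3006, 0.3375, 0.3536, 0.0052, 0.0021, 0.0000, 0.0000, 0.0000]  mean=-1.3386  Neff=3.0362  idx=[1, 1, 1, 2, 2, 2, 3, 3, 3]
step 2: w=[0.0081, 0.0081, 0.0081, 0.0200, 0.0200, 0.0200, 0.3051, 0.3051, 0.3051]  mean=-0.9832  Neff=3.5620  idx=[4, 6, 6, 7, 7, 7, 8, 8, 8]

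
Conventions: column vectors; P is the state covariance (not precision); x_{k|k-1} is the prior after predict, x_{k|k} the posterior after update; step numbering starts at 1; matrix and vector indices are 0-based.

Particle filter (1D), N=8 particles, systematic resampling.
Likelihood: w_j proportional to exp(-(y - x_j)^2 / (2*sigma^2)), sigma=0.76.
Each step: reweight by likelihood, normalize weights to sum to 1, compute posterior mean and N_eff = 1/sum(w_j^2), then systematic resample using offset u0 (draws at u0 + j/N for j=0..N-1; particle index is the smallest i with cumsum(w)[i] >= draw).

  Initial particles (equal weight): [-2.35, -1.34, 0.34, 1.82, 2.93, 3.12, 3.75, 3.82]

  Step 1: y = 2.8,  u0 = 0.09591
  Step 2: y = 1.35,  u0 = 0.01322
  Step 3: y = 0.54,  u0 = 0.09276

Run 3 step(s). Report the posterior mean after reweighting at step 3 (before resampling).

post_mean = 1.8282

step 1: w=[0.0000, 0.0000, 0.0017, 0.1358, 0.3074, 0.2855, 0.1428, 0.1268]  mean=3.0591  Neff=4.3301  idx=[3, 4, 4, 5, 5, 5, 6, 7]
step 2: w=[0.6516, 0.0909, 0.0909, 0.0524, 0.0524, 0.0524, 0.0054, 0.0040]  mean=2.2445  Neff=2.2250  idx=[0, 0, 0, 0, 0, 0, 2, 4]
step 3: w=[0.1655, 0.1655, 0.1655, 0.1655, 0.1655, 0.1655, 0.0049, 0.0021]  mean=1.8282  Neff=6.0840  idx=[0, 1, 2, 2, 3, 4, 5, 5]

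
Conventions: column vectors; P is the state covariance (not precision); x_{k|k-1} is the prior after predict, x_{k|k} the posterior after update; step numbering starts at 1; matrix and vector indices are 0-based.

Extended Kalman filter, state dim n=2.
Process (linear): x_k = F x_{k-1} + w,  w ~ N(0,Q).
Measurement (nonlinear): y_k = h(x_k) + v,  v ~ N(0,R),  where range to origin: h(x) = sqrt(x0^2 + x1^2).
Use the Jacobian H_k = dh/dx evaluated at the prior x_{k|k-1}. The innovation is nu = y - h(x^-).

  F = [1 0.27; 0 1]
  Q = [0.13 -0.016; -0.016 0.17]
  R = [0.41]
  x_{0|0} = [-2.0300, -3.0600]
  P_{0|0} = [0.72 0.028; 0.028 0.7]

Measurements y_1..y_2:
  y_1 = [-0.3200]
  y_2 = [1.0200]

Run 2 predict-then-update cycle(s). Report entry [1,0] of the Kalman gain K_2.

K[1,0] = -0.4215

step 1: x^-=[-2.8562, -3.0600]  P^-=[0.9162 0.2010; 0.2010 0.8700]  H_jac=[-0.6823 -0.7310]  S=[1.5020]  K=[-0.5140; -0.5147]  nu=[-4.5059]  x^+=[-0.5401, -0.7406]  P^+=[0.5193 -0.1964; -0.1964 0.4720]
step 2: x^-=[-0.7401, -0.7406]  P^-=[0.5776 -0.0850; -0.0850 0.6420]  H_jac=[-0.7068 -0.7074]  S=[0.9349]  K=[-0.3724; -0.4215]  nu=[-0.0270]  x^+=[-0.7300, -0.7293]  P^+=[0.4480 -0.2317; -0.2317 0.4759]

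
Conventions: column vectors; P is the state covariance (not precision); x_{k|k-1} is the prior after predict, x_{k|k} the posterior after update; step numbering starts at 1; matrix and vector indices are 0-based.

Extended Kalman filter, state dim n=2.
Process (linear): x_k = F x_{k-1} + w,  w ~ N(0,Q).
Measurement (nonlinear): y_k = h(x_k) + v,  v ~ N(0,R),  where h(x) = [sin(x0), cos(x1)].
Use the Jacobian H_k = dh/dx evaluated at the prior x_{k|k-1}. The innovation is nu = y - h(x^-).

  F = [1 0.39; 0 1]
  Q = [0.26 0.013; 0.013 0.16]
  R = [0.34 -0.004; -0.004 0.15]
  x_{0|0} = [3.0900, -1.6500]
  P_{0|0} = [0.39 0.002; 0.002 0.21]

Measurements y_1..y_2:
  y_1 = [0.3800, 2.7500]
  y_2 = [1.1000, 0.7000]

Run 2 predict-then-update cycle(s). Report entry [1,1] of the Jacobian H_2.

H_jac[1,1] = -0.3536

step 1: x^-=[2.4465, -1.6500]  P^-=[0.6835 0.0969; 0.0969 0.3700]  H_jac=[-0.7680 0.0000; 0.0000 0.9969]  S=[0.7431 -0.0782; -0.0782 0.5177]  K=[-0.6978 0.0812; -0.0256 0.7086]  nu=[-0.2605, 2.8291]  x^+=[2.8580, 0.3614]  P^+=[0.3094 0.0150; 0.0150 0.1067]
step 2: x^-=[2.9989, 0.3614]  P^-=[0.5973 0.0696; 0.0696 0.2667]  H_jac=[-0.9898 0.0000; 0.0000 -0.3536]  S=[0.9252 0.0204; 0.0204 0.1834]  K=[-0.6376 -0.0635; -0.0633 -0.5074]  nu=[0.9578, -0.2354]  x^+=[2.4031, 0.4202]  P^+=[0.2188 0.0197; 0.0197 0.2145]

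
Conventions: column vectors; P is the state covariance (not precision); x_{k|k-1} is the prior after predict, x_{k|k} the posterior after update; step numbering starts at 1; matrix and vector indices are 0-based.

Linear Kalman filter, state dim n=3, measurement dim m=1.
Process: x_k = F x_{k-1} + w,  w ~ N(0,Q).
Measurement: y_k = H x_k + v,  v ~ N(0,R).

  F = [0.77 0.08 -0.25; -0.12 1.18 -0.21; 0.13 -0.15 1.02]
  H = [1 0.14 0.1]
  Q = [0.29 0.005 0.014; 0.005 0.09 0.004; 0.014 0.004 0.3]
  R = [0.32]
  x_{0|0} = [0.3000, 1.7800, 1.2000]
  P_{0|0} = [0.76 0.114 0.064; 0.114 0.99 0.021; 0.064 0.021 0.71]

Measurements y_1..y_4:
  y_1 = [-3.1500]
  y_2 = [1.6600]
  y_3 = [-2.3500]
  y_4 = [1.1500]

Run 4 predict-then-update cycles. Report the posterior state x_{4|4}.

step 1: x^-=[0.0734, 1.8124, 0.9960]  P^-=[0.7799 0.1530 -0.0641; 0.1530 1.4713 -0.2993; -0.0641 -0.2993 1.0799]  S=[1.1612]  K=[0.6846; 0.2834; 0.0017]  nu=[-3.5767]  x^+=[-2.3751, 0.7988, 0.9900]  P^+=[0.2357 -0.0723 -0.0655; -0.0723 1.3780 -0.2998; -0.0655 -0.2998 1.0799]
step 2: x^-=[-2.0124, 1.0197, 0.5812]  P^-=[0.5344 0.2072 -0.3317; 0.2072 2.2255 -0.8478; -0.3317 -0.8478 1.5357]  S=[0.8813]  K=[0.6016; 0.4924; -0.3368]  nu=[3.4716]  x^+=[0.0762, 2.7291, -0.5881]  P^+=[0.2154 -0.0539 -0.1531; -0.0539 2.0118 -0.7016; -0.1531 -0.7016 1.4357]
step 3: x^-=[0.4240, 3.3347, -0.9994]  P^-=[0.6007 0.4408 -0.5479; 0.4408 3.3130 -1.5159; -0.5479 -1.5159 2.0188]  S=[0.9772]  K=[0.6218; 0.7706; -0.5712]  nu=[-3.1409]  x^+=[-1.5290, 0.9142, 0.7948]  P^+=[0.2229 -0.0274 -0.2008; -0.0274 2.7326 -1.0857; -0.2008 -1.0857 1.6999]
step 4: x^-=[-1.3029, 1.0953, 0.4748]  P^-=[0.6632 0.6719 -0.7076; 0.6719 4.5088 -2.1629; -0.7076 -2.1629 2.4139]  S=[1.0818]  K=[0.6346; 1.0047; -0.7108]  nu=[2.2520]  x^+=[0.1263, 3.3579, -1.1259]  P^+=[0.2275 -0.0178 -0.2196; -0.0178 3.4168 -1.3903; -0.2196 -1.3903 1.8673]

x_post = [0.1263, 3.3579, -1.1259]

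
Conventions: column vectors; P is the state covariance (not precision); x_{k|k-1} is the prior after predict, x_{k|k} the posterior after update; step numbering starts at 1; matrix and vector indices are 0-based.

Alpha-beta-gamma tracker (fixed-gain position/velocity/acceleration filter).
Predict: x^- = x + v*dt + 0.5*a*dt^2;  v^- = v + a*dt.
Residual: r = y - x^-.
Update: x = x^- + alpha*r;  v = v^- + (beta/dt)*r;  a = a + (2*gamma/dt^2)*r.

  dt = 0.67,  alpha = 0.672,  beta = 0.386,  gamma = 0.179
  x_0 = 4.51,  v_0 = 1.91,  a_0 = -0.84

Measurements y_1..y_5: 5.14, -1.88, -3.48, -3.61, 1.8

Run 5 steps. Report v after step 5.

v_post = -1.7481

step 1: x_pred=5.6012  r=-0.4612  x^+=5.2913  v^+=1.0815  a^+=-1.2078
step 2: x_pred=5.7448  r=-7.6248  x^+=0.6209  v^+=-4.1205  a^+=-7.2886
step 3: x_pred=-3.7757  r=0.2957  x^+=-3.5770  v^+=-8.8335  a^+=-7.0528
step 4: x_pred=-11.0784  r=7.4684  x^+=-6.0596  v^+=-9.2561  a^+=-1.0967
step 5: x_pred=-12.5074  r=14.3074  x^+=-2.8928  v^+=-1.7481  a^+=10.3136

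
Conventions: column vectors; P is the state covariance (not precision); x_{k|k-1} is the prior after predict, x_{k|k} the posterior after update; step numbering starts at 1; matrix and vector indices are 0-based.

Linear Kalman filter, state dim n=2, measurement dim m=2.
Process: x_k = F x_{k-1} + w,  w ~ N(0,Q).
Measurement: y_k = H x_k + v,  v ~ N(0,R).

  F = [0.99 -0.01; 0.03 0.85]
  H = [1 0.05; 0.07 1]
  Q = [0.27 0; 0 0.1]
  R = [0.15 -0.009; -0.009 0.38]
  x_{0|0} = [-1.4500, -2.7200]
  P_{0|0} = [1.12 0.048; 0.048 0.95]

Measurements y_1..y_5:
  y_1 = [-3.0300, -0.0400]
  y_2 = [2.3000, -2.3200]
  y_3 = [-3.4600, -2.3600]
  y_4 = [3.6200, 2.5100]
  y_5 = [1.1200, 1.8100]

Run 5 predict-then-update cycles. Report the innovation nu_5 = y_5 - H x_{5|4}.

innov = [-0.9187, 1.6509]

step 1: x^-=[-1.4083, -2.3555]  P^-=[1.3669 0.0656; 0.0656 0.7898]  S=[1.5254 0.1920; 0.1920 1.1857]  K=[0.8994 -0.0096; -0.0158 0.6725]  nu=[-1.5039, 2.4141]  x^+=[-2.7842, -0.7082]  P^+=[0.1361 -0.0213; -0.0213 0.2572]
step 2: x^-=[-2.7493, -0.6855]  P^-=[0.4038 -0.0160; -0.0160 0.2849]  S=[0.5529 0.0174; 0.0174 0.6646]  K=[0.7289 -0.0007; -0.0167 0.4274]  nu=[5.0836, -1.4421]  x^+=[0.9571, -1.3868]  P^+=[0.1101 -0.0145; -0.0145 0.1636]
step 3: x^-=[0.9614, -1.1500]  P^-=[0.3782 -0.0103; -0.0103 0.2175]  S=[0.5277 0.0180; 0.0180 0.5979]  K=[0.7155 0.0055; -0.0114 0.3629]  nu=[-4.3639, -1.2773]  x^+=[-2.1680, -1.5641]  P^+=[0.1079 -0.0119; -0.0119 0.1389]
step 4: x^-=[-2.1307, -1.3945]  P^-=[0.3760 -0.0080; -0.0080 0.1998]  S=[0.5257 0.0193; 0.0193 0.5805]  K=[0.7142 0.0078; -0.0088 0.3435]  nu=[5.8204, 4.0536]  x^+=[2.0579, -0.0533]  P^+=[0.1076 -0.0110; -0.0110 0.1314]
step 5: x^-=[2.0378, 0.0164]  P^-=[0.3757 -0.0072; -0.0072 0.1945]  S=[0.5255 0.0198; 0.0198 0.5753]  K=[0.7140 0.0086; -0.0079 0.3374]  nu=[-0.9187, 1.6509]  x^+=[1.3962, 0.5807]  P^+=[0.1076 -0.0107; -0.0107 0.1290]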